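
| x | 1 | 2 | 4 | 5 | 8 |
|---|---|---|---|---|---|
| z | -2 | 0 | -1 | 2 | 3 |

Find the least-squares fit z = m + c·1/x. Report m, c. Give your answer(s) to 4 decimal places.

Forming AᵀA = [[5, 83/40]; [83/40, 2189/1600]] and Aᵀz = [2, -59/40]ᵀ gives AᵀA·[m, c]ᵀ = Aᵀz.
Eliminating c: (2189/1600)·(row 1) − (83/40)·(row 2) gives (507/200)·m = (2189/1600)·2 − (83/40)·(-59/40) = 371/64, so m = 9275/4056.
Then c = ((-59/40) − (83/40)·(9275/4056))/(2189/1600) = -2305/507.

m = 2.2867, c = -4.5464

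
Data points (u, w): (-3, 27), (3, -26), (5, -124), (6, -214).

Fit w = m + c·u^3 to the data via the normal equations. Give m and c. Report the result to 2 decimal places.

From the data, Σ1 = 4, Σu^3 = 341, Σu^3·u^3 = 63739.
For Aᵀw: Σw = -337, Σu^3·w = -63155.
AᵀA·[m, c]ᵀ = Aᵀw becomes [[4, 341]; [341, 63739]]·[m, c]ᵀ = [-337, -63155]ᵀ.
Δ = 4·63739 − 341² = 138675.
m = ((-337)·63739 − 341·(-63155))/138675 = 18604/46225; c = (4·(-63155) − 341·(-337))/138675 = -45901/46225.

m = 0.40, c = -0.99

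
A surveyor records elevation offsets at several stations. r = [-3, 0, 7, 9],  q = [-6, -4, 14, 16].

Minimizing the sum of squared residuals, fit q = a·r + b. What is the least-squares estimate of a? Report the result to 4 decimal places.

From the data, Σr·r = 139, Σr = 13, Σ1 = 4.
And Σr·q = 260, Σq = 20.
AᵀA·[a, b]ᵀ = Aᵀq becomes [[139, 13]; [13, 4]]·[a, b]ᵀ = [260, 20]ᵀ.
Eliminating b: 4·(row 1) − 13·(row 2) gives 387·a = 4·260 − 13·20 = 780, so a = 260/129.
Then b = (20 − 13·(260/129))/4 = -200/129.

a = 2.0155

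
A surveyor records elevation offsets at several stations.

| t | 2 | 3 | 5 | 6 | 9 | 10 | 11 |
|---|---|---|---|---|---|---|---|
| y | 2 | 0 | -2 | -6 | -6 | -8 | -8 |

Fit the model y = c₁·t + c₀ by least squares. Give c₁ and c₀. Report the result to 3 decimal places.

c₁ = -1.085, c₀ = 3.132

Sums needed: Σt·t = 376, Σt = 46, Σ1 = 7.
For Xᵀy: Σt·y = -264, Σy = -28.
Determinant 376·7 − 46² = 516.
c₁ = ((-264)·7 − 46·(-28))/516 = -140/129; c₀ = (376·(-28) − 46·(-264))/516 = 404/129.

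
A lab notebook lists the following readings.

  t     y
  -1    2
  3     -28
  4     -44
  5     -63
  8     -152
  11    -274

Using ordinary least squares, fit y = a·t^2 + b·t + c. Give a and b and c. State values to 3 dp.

With design matrix A, AᵀA = [[19700, 2058, 236]; [2058, 236, 30]; [236, 30, 6]] and Aᵀy = [-45411, -4807, -559]ᵀ.
Solving the 3×3 system (Gaussian elimination) gives a = -371849/187510, b = -590543/187510, c = 54547/93755.

a = -1.983, b = -3.149, c = 0.582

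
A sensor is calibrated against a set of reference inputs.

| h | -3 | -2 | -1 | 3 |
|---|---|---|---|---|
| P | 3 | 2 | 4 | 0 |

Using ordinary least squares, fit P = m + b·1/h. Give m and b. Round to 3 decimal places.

Normal-equation sums: Σ1 = 4, Σ1/h = -3/2, Σ1/h·1/h = 53/36.
Moment sums: ΣP = 9, Σ1/h·P = -6.
Normal equations: [[4, -3/2]; [-3/2, 53/36]]·[m, b]ᵀ = [9, -6]ᵀ.
Determinant 4·(53/36) − (-3/2)² = 131/36.
m = (9·(53/36) − (-3/2)·(-6))/(131/36) = 153/131; b = (4·(-6) − (-3/2)·9)/(131/36) = -378/131.

m = 1.168, b = -2.885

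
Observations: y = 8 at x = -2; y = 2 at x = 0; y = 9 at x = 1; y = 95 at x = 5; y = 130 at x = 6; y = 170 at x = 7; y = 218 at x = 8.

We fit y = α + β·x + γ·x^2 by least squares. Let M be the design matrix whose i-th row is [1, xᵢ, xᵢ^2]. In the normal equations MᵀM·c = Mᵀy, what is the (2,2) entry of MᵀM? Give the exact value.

Row 2 ↔ basis x, column 2 ↔ basis x, so (MᵀM)_{2,2} = Σᵢ (x)·(x) = (-2)·(-2) + (0)·(0) + (1)·(1) + (5)·(5) + (6)·(6) + (7)·(7) + (8)·(8) = 179.

179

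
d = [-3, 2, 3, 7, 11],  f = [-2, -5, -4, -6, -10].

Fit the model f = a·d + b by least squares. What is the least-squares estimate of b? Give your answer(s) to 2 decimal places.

b = -3.26

Entries of MᵀM: Σd·d = 192, Σd = 20, Σ1 = 5.
For Mᵀf: Σd·f = -168, Σf = -27.
MᵀM·[a, b]ᵀ = Mᵀf becomes [[192, 20]; [20, 5]]·[a, b]ᵀ = [-168, -27]ᵀ.
Determinant 192·5 − 20² = 560.
a = ((-168)·5 − 20·(-27))/560 = -15/28; b = (192·(-27) − 20·(-168))/560 = -114/35.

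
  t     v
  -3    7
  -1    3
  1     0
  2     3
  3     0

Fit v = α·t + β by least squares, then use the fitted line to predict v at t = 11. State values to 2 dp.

v̂ = -8.00

XᵀX·[α, β]ᵀ = Xᵀv reads: 24·α + 2·β = -18;  2·α + 5·β = 13.
Determinant 24·5 − 2² = 116.
α = ((-18)·5 − 2·13)/116 = -1; β = (24·13 − 2·(-18))/116 = 3.
At t = 11: v̂ = (-1)·(11) + (3)·(1) = -8.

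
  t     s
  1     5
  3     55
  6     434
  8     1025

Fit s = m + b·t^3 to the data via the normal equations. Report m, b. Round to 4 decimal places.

Compute the Gram sums: Σ1 = 4, Σt^3 = 756, Σt^3·t^3 = 309530.
For Aᵀs: Σs = 1519, Σt^3·s = 620034.
AᵀA·[m, b]ᵀ = Aᵀs becomes [[4, 756]; [756, 309530]]·[m, b]ᵀ = [1519, 620034]ᵀ.
Eliminating b: 309530·(row 1) − 756·(row 2) gives 666584·m = 309530·1519 − 756·620034 = 1430366, so m = 715183/333292.
Then b = (620034 − 756·(715183/333292))/309530 = 332943/166646.

m = 2.1458, b = 1.9979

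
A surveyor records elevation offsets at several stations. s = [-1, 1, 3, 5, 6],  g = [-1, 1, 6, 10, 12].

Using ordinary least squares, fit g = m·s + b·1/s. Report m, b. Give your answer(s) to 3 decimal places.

m = 2.043, b = -1.016

MᵀM·[m, b]ᵀ = Mᵀg reads: 72·m + 5·b = 142;  5·m + (1961/900)·b = 8.
Eliminating b: (1961/900)·(row 1) − 5·(row 2) gives (3297/25)·m = (1961/900)·142 − 5·8 = 121231/450, so m = 121231/59346.
Then b = (8 − 5·(121231/59346))/(1961/900) = -3350/3297.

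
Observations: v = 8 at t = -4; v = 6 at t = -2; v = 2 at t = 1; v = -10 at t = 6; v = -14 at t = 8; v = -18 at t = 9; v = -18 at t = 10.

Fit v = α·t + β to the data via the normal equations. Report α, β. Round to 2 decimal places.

Compute the Gram sums: Σt·t = 302, Σt = 28, Σ1 = 7.
Moment sums: Σt·v = -556, Σv = -44.
So AᵀA·[α, β]ᵀ = Aᵀv: [[302, 28]; [28, 7]]·[α, β]ᵀ = [-556, -44]ᵀ.
Determinant 302·7 − 28² = 1330.
α = ((-556)·7 − 28·(-44))/1330 = -2; β = (302·(-44) − 28·(-556))/1330 = 12/7.

α = -2.00, β = 1.71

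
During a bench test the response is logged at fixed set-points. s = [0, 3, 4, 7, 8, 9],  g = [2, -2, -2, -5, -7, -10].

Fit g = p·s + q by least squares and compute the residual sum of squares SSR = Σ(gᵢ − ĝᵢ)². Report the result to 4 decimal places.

Entries of MᵀM: Σs·s = 219, Σs = 31, Σ1 = 6.
Moment sums: Σs·g = -195, Σg = -24.
det = 219·6 − 31² = 353.
p = ((-195)·6 − 31·(-24))/353 = -426/353; q = (219·(-24) − 31·(-195))/353 = 789/353.
Residuals: -83/353, -217/353, 209/353, 428/353, 148/353, -485/353; SSR = 1524/353.

SSR = 4.3173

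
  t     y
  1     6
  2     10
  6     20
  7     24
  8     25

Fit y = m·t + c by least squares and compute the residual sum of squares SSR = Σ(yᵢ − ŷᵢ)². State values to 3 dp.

SSR = 2.412

The normal system XᵀX·[m, c]ᵀ = Xᵀy is [[154, 24]; [24, 5]]·[m, c]ᵀ = [514, 85]ᵀ.
Δ = 154·5 − 24² = 194.
m = (514·5 − 24·85)/194 = 265/97; c = (154·85 − 24·514)/194 = 377/97.
Residuals: -60/97, 63/97, -27/97, 96/97, -72/97; SSR = 234/97.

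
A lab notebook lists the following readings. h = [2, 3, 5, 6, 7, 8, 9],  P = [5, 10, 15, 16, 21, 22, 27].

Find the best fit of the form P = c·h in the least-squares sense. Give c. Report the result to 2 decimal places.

The normal system MᵀM·[c]ᵀ = MᵀP is [[268]]·[c]ᵀ = [777]ᵀ.
c = 777/268 = 2.89925.

c = 2.90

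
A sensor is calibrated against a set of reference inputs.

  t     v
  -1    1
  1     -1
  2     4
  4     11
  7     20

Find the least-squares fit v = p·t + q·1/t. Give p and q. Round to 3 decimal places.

Sums needed: Σt·t = 71, Σt·1/t = 5, Σ1/t·1/t = 1829/784.
For Aᵀv: Σt·v = 190, Σ1/t·v = 157/28.
So AᵀA·[p, q]ᵀ = Aᵀv: [[71, 5]; [5, 1829/784]]·[p, q]ᵀ = [190, 157/28]ᵀ.
Δ = 71·(1829/784) − 5² = 110259/784.
p = (190·(1829/784) − 5·(157/28))/(110259/784) = 36170/12251; q = (71·(157/28) − 5·190)/(110259/784) = -48076/12251.

p = 2.952, q = -3.924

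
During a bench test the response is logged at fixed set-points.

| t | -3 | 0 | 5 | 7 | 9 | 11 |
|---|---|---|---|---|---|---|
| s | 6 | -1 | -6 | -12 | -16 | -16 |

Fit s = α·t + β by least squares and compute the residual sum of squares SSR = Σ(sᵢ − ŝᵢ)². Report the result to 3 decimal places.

Entries of XᵀX: Σt·t = 285, Σt = 29, Σ1 = 6.
And Σt·s = -452, Σs = -45.
Normal equations: [[285, 29]; [29, 6]]·[α, β]ᵀ = [-452, -45]ᵀ.
Eliminating β: 6·(row 1) − 29·(row 2) gives 869·α = 6·(-452) − 29·(-45) = -1407, so α = -1407/869.
Then β = ((-45) − 29·(-1407/869))/6 = 283/869.
Residuals: 710/869, -1152/869, 1538/869, -862/869, -1524/869, 1290/869; SSR = 10272/869.

SSR = 11.820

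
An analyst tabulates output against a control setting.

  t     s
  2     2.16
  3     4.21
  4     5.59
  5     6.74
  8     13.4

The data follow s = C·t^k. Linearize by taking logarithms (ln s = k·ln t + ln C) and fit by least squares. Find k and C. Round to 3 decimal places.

k = 1.269, C = 0.946

Let Y = ln s. Fitting Y = k·ln t + ln C by least squares:
Σln t = 6.8669, Σ(ln t)² = 10.5236, Σln s = 8.4319, Σln t·ln s = 12.9664.
Equations: 10.5236·k + 6.8669·ln C = 12.9664;  6.8669·k + 5·ln C = 8.4319.
Slope k = (n·Σln t·ln s − Σln t·Σln s)/(n·Σ(ln t)² − (Σln t)²) = (5·12.9664 − 6.8669·8.4319)/5.4631 = 1.26866; ln C = (Σln s − k·Σln t)/n = -0.05599, so C = exp(-0.05599) = 0.94555.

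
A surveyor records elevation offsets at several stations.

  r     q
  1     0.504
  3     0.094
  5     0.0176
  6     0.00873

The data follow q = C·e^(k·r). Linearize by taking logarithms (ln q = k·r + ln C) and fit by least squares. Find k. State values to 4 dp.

Linearized form: ln q = k·r + ln C. From the 4 transformed points,
Σr = 15.0000, Σ(r)² = 71.0000, Σln q = -11.8305, Σr·ln q = -56.4238.
Equations: 71.0000·k + 15.0000·ln C = -56.4238;  15.0000·k + 4·ln C = -11.8305.
Slope k = (n·Σr·ln q − Σr·Σln q)/(n·Σ(r)² − (Σr)²) = (4·-56.4238 − 15.0000·-11.8305)/59.0000 = -0.81759; ln C = (Σln q − k·Σr)/n = 0.10834.

k = -0.8176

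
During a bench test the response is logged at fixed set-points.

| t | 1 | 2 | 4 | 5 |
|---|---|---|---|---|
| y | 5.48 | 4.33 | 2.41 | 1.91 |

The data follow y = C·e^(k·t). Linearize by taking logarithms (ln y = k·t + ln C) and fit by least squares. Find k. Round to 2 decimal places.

k = -0.27

With ln yᵢ as the transformed response and tᵢ as the regressor:
Sums: Σt = 12.0000, Σ(t)² = 46.0000, Σln y = 4.6934, Σt·ln y = 11.3863.
Normal system: [[46.0000, 12.0000]; [12.0000, 4]]·[k, ln C]ᵀ = [11.3863, 4.6934]ᵀ.
Δ = 46.0000·4 − (12.0000)² = 40.0000; k = (11.3863·4 − 12.0000·4.6934)/40.0000 = -0.26939, ln C = (46.0000·4.6934 − 12.0000·11.3863)/40.0000 = 1.98153.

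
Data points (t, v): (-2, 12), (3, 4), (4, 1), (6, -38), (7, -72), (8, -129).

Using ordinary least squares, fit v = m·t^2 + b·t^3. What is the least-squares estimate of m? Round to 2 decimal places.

Normal-equation sums: Σt^2·t^2 = 8146, Σt^2·t^3 = 58586, Σt^3·t^3 = 431338.
Right-hand side: Σt^2·v = -13052, Σt^3·v = -98876.
So MᵀM·[m, b]ᵀ = Mᵀv: [[8146, 58586]; [58586, 431338]]·[m, b]ᵀ = [-13052, -98876]ᵀ.
Δ = 8146·431338 − 58586² = 81359952.
m = ((-13052)·431338 − 58586·(-98876))/81359952 = 10182860/5084997; b = (8146·(-98876) − 58586·(-13052))/81359952 = -2548714/5084997.

m = 2.00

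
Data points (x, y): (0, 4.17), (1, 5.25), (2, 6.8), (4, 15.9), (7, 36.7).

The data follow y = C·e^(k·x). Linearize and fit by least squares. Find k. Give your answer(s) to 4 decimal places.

With ln yᵢ as the transformed response and xᵢ as the regressor:
XᵀX = [[70.0000, 14.0000]; [14.0000, 5]], rhs = [41.7768, 11.3722]ᵀ  (here Σx = 14.0000, Σ(x)² = 70.0000, Σln y = 11.3722, Σx·ln y = 41.7768).
Solving (det = 154.0000): k = 0.32256, ln C = 1.37128.

k = 0.3226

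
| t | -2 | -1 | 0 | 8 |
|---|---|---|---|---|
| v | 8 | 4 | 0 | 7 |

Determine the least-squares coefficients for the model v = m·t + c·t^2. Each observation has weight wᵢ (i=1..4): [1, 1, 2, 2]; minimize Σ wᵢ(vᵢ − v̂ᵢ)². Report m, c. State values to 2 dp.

m = -3.10, c = 0.50

Normal-equation sums: Σwᵢ·t·t = 133, Σwᵢ·t·t^2 = 1015, Σwᵢ·t^2·t^2 = 8209.
Moment sums: Σwᵢ·t·v = 92, Σwᵢ·t^2·v = 932.
Eliminating c: 8209·(row 1) − 1015·(row 2) gives 61572·m = 8209·92 − 1015·932 = -190752, so m = -15896/5131.
Then c = (932 − 1015·(-15896/5131))/8209 = 364/733.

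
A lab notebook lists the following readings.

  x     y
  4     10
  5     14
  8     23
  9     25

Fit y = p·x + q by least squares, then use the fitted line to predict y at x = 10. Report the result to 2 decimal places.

ŷ = 28.50

The normal system AᵀA·[p, q]ᵀ = Aᵀy is [[186, 26]; [26, 4]]·[p, q]ᵀ = [519, 72]ᵀ.
Determinant 186·4 − 26² = 68.
p = (519·4 − 26·72)/68 = 3; q = (186·72 − 26·519)/68 = -3/2.
At x = 10: ŷ = (3)·(10) + (-3/2)·(1) = 57/2.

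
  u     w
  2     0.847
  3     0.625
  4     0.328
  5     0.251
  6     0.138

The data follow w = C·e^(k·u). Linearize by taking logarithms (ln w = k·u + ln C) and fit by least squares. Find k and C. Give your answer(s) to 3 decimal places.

Let Y = ln w. Fitting Y = k·u + ln C by least squares:
Over the data: Σu = 20.0000, Σ(u)² = 90.0000, Σln w = -5.1136, Σu·ln w = -24.9956.
Normal system: [[90.0000, 20.0000]; [20.0000, 5]]·[k, ln C]ᵀ = [-24.9956, -5.1136]ᵀ.
Δ = 90.0000·5 − (20.0000)² = 50.0000; k = (-24.9956·5 − 20.0000·-5.1136)/50.0000 = -0.45412, ln C = (90.0000·-5.1136 − 20.0000·-24.9956)/50.0000 = 0.79376, so C = exp(0.79376) = 2.21169.

k = -0.454, C = 2.212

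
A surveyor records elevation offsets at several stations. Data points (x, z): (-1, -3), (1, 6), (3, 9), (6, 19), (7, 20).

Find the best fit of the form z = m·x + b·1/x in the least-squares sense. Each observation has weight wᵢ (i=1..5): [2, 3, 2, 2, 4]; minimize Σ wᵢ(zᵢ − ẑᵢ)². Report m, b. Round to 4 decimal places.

Setting ∂/∂m … = 0 gives: 291·m + 13·b = 866;  13·m + (4727/882)·b = 1003/21.
Eliminating b: (4727/882)·(row 1) − 13·(row 2) gives (408833/294)·m = (4727/882)·866 − 13·(1003/21) = 1772972/441, so m = 3545944/1226499.
Then b = ((1003/21) − 13·(3545944/1226499))/(4727/882) = 776370/408833.

m = 2.8911, b = 1.8990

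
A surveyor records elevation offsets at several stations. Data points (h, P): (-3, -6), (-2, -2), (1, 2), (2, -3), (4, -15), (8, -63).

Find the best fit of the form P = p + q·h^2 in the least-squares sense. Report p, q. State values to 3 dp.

p = 2.162, q = -1.020

Sums needed: Σ1 = 6, Σh^2 = 98, Σh^2·h^2 = 4466.
And ΣP = -87, Σh^2·P = -4344.
Normal equations: [[6, 98]; [98, 4466]]·[p, q]ᵀ = [-87, -4344]ᵀ.
Δ = 6·4466 − 98² = 17192.
p = ((-87)·4466 − 98·(-4344))/17192 = 2655/1228; q = (6·(-4344) − 98·(-87))/17192 = -8769/8596.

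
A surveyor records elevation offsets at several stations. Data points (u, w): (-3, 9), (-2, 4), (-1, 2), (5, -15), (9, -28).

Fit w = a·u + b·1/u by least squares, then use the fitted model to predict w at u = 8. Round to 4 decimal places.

The normal system AᵀA·[a, b]ᵀ = Aᵀw is [[120, 5]; [5, 11449/8100]]·[a, b]ᵀ = [-364, -118/9]ᵀ.
Eliminating b: (11449/8100)·(row 1) − 5·(row 2) gives (19523/135)·a = (11449/8100)·(-364) − 5·(-118/9) = -909109/2025, so a = -909109/292845.
Then b = ((-118/9) − 5·(-909109/292845))/(11449/8100) = 33300/19523.
At u = 8: ŵ = (-909109/292845)·(8) + (33300/19523)·(1/8) = -14420869/585690.

ŵ = -24.6220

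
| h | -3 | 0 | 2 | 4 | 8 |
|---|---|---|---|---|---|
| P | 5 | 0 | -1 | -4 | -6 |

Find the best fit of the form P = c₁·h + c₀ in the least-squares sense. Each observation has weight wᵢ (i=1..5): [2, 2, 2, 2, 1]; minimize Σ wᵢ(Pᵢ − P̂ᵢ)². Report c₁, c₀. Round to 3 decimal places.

Compute the Gram sums: Σwᵢ·h·h = 122, Σwᵢ·h = 14, Σwᵢ·1 = 9.
For XᵀWP: Σwᵢ·h·P = -114, Σwᵢ·P = -6.
So XᵀWX·[c₁, c₀]ᵀ = XᵀWP: [[122, 14]; [14, 9]]·[c₁, c₀]ᵀ = [-114, -6]ᵀ.
Determinant 122·9 − 14² = 902.
c₁ = ((-114)·9 − 14·(-6))/902 = -471/451; c₀ = (122·(-6) − 14·(-114))/902 = 432/451.

c₁ = -1.044, c₀ = 0.958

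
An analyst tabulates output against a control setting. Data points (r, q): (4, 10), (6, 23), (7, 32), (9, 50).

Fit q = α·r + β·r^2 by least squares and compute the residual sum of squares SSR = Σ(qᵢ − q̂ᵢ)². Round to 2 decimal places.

Normal-equation sums: Σr·r = 182, Σr·r^2 = 1352, Σr^2·r^2 = 10514.
And Σr·q = 852, Σr^2·q = 6606.
So XᵀX·[α, β]ᵀ = Xᵀq: [[182, 1352]; [1352, 10514]]·[α, β]ᵀ = [852, 6606]ᵀ.
Determinant 182·10514 − 1352² = 85644.
α = (852·10514 − 1352·6606)/85644 = 2218/7137; β = (182·6606 − 1352·852)/85644 = 323/549.
Residuals: -1562/2379, -107/2379, 2369/2379, -359/793; SSR = 3877/2379.

SSR = 1.63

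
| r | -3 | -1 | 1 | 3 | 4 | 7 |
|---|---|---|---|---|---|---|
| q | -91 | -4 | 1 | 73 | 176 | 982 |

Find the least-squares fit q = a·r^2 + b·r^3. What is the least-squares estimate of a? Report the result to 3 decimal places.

a = -1.041

Normal-equation sums: Σr^2·r^2 = 2821, Σr^2·r^3 = 17831, Σr^3·r^3 = 123205.
And Σr^2·q = 50769, Σr^3·q = 352523.
Eliminating b: 123205·(row 1) − 17831·(row 2) gives 29616744·a = 123205·50769 − 17831·352523 = -30842968, so a = -3855371/3702093.
Then b = (352523 − 17831·(-3855371/3702093))/123205 = 11150668/3702093.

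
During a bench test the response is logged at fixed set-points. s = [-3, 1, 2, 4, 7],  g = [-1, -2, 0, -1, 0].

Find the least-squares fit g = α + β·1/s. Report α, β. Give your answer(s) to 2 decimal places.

From the data, Σ1 = 5, Σ1/s = 131/84, Σ1/s·1/s = 10189/7056.
And Σg = -4, Σ1/s·g = -23/12.
Normal equations: [[5, 131/84]; [131/84, 10189/7056]]·[α, β]ᵀ = [-4, -23/12]ᵀ.
Eliminating β: (10189/7056)·(row 1) − (131/84)·(row 2) gives (4223/882)·α = (10189/7056)·(-4) − (131/84)·(-23/12) = -2185/784, so α = -19665/33784.
Then β = ((-23/12) − (131/84)·(-19665/33784))/(10189/7056) = -5901/8446.

α = -0.58, β = -0.70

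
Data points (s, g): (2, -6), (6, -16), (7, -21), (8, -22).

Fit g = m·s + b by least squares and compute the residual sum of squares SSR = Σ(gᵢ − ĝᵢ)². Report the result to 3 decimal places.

With design matrix M, MᵀM = [[153, 23]; [23, 4]] and Mᵀg = [-431, -65]ᵀ.
Δ = 153·4 − 23² = 83.
m = ((-431)·4 − 23·(-65))/83 = -229/83; b = (153·(-65) − 23·(-431))/83 = -32/83.
Residuals: -8/83, 78/83, -108/83, 38/83; SSR = 232/83.

SSR = 2.795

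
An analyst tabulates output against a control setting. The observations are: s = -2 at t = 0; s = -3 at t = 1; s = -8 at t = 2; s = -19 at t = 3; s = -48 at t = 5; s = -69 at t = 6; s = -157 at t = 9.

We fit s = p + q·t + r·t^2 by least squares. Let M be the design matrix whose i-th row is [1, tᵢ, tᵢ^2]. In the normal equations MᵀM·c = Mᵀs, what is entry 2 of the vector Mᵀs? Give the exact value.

Entry 2 ↔ basis t, so (Mᵀs)_{2} = Σᵢ (t)·sᵢ = (0)·(-2) + (1)·(-3) + (2)·(-8) + (3)·(-19) + (5)·(-48) + (6)·(-69) + (9)·(-157) = -2143.

-2143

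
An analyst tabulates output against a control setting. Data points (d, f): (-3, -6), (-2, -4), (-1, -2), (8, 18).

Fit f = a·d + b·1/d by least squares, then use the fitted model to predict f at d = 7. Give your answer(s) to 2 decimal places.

Entries of MᵀM: Σd·d = 78, Σd·1/d = 4, Σ1/d·1/d = 793/576.
And Σd·f = 172, Σ1/d·f = 33/4.
MᵀM·[a, b]ᵀ = Mᵀf becomes [[78, 4]; [4, 793/576]]·[a, b]ᵀ = [172, 33/4]ᵀ.
Δ = 78·(793/576) − 4² = 8773/96.
a = (172·(793/576) − 4·(33/4))/(8773/96) = 58694/26319; b = (78·(33/4) − 4·172)/(8773/96) = -4272/8773.
At d = 7: f̂ = (58694/26319)·(7) + (-4272/8773)·(1/7) = 2863190/184233.

f̂ = 15.54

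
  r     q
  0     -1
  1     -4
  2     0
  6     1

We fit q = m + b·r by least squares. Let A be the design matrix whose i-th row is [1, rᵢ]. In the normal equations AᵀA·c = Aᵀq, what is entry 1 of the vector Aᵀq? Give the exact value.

Entry 1 ↔ basis 1, so (Aᵀq)_{1} = Σᵢ qᵢ = (1)·(-1) + (1)·(-4) + (1)·(0) + (1)·(1) = -4.

-4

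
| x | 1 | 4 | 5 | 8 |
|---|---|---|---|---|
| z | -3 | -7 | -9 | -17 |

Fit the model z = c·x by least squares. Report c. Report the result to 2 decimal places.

Normal-equation sums: Σx·x = 106.
Right-hand side: Σx·z = -212.
Normal equations: [[106]]·[c]ᵀ = [-212]ᵀ.
Hence c = -212 / 106 ≈ -2.

c = -2.00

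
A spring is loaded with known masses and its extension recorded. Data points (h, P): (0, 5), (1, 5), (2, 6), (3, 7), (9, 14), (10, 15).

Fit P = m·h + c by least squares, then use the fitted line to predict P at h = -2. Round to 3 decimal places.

P̂ = 2.059

From the data, Σh·h = 195, Σh = 25, Σ1 = 6.
For XᵀP: Σh·P = 314, ΣP = 52.
So XᵀX·[m, c]ᵀ = XᵀP: [[195, 25]; [25, 6]]·[m, c]ᵀ = [314, 52]ᵀ.
Eliminating c: 6·(row 1) − 25·(row 2) gives 545·m = 6·314 − 25·52 = 584, so m = 584/545.
Then c = (52 − 25·(584/545))/6 = 458/109.
At h = -2: P̂ = (584/545)·(-2) + (458/109)·(1) = 1122/545.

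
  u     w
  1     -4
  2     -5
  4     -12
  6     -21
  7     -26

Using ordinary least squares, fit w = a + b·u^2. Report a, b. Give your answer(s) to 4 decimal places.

Entries of XᵀX: Σ1 = 5, Σu^2 = 106, Σu^2·u^2 = 3970.
And Σw = -68, Σu^2·w = -2246.
So XᵀX·[a, b]ᵀ = Xᵀw: [[5, 106]; [106, 3970]]·[a, b]ᵀ = [-68, -2246]ᵀ.
Determinant 5·3970 − 106² = 8614.
a = ((-68)·3970 − 106·(-2246))/8614 = -15942/4307; b = (5·(-2246) − 106·(-68))/8614 = -2011/4307.

a = -3.7014, b = -0.4669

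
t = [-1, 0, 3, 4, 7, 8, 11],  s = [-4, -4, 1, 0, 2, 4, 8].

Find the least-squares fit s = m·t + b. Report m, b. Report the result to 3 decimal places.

From the data, Σt·t = 260, Σt = 32, Σ1 = 7.
And Σt·s = 141, Σs = 7.
So AᵀA·[m, b]ᵀ = Aᵀs: [[260, 32]; [32, 7]]·[m, b]ᵀ = [141, 7]ᵀ.
Δ = 260·7 − 32² = 796.
m = (141·7 − 32·7)/796 = 763/796; b = (260·7 − 32·141)/796 = -673/199.

m = 0.959, b = -3.382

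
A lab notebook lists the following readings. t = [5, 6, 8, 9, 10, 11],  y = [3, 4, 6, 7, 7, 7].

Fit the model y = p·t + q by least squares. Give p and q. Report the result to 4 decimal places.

Setting ∂/∂p … = 0 gives: 427·p + 49·q = 297;  49·p + 6·q = 34.
(Σt·t = 427, Σt = 49, Σ1 = 6, Σt·y = 297, Σy = 34.)
Δ = 427·6 − 49² = 161.
p = (297·6 − 49·34)/161 = 116/161; q = (427·34 − 49·297)/161 = -5/23.

p = 0.7205, q = -0.2174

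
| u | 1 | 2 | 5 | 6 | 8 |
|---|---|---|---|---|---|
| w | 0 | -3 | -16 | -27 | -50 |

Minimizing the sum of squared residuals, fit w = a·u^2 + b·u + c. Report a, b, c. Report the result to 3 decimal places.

The normal system XᵀX·[a, b, c]ᵀ = Xᵀw is [[6034, 862, 130]; [862, 130, 22]; [130, 22, 5]]·[a, b, c]ᵀ = [-4584, -648, -96]ᵀ.
Inverting the 3×3 Gram matrix, [a, b, c]ᵀ = [-203/209, 353/209, -288/209]ᵀ.

a = -0.971, b = 1.689, c = -1.378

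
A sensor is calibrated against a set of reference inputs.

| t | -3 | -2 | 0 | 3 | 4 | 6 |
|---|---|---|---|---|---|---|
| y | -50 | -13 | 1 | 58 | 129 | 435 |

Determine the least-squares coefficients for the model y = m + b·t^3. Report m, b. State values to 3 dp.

m = 2.709, b = 1.999

Sums needed: Σ1 = 6, Σt^3 = 272, Σt^3·t^3 = 52274.
Moment sums: Σy = 560, Σt^3·y = 105236.
So MᵀM·[m, b]ᵀ = Mᵀy: [[6, 272]; [272, 52274]]·[m, b]ᵀ = [560, 105236]ᵀ.
Determinant 6·52274 − 272² = 239660.
m = (560·52274 − 272·105236)/239660 = 162312/59915; b = (6·105236 − 272·560)/239660 = 119774/59915.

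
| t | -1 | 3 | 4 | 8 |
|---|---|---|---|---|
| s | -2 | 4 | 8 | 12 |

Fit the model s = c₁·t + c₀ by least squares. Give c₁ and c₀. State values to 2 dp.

The normal system AᵀA·[c₁, c₀]ᵀ = Aᵀs is [[90, 14]; [14, 4]]·[c₁, c₀]ᵀ = [142, 22]ᵀ.
Eliminating c₀: 4·(row 1) − 14·(row 2) gives 164·c₁ = 4·142 − 14·22 = 260, so c₁ = 65/41.
Then c₀ = (22 − 14·(65/41))/4 = -2/41.

c₁ = 1.59, c₀ = -0.05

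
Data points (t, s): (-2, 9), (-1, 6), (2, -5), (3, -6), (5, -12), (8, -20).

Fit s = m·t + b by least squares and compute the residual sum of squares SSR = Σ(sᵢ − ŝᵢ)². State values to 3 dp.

Sums needed: Σt·t = 107, Σt = 15, Σ1 = 6.
Moment sums: Σt·s = -272, Σs = -28.
AᵀA·[m, b]ᵀ = Aᵀs becomes [[107, 15]; [15, 6]]·[m, b]ᵀ = [-272, -28]ᵀ.
Eliminating b: 6·(row 1) − 15·(row 2) gives 417·m = 6·(-272) − 15·(-28) = -1212, so m = -404/139.
Then b = ((-28) − 15·(-404/139))/6 = 1084/417.
Residuals: 245/417, 206/417, -745/417, 50/417, -28/417, 272/417; SSR = 1762/417.

SSR = 4.225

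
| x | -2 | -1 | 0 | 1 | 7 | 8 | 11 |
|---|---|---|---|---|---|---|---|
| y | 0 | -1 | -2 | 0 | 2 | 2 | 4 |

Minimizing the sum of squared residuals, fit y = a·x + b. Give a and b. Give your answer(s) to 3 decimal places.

a = 0.367, b = -0.543

Normal-equation sums: Σx·x = 240, Σx = 24, Σ1 = 7.
For Mᵀy: Σx·y = 75, Σy = 5.
Δ = 240·7 − 24² = 1104.
a = (75·7 − 24·5)/1104 = 135/368; b = (240·5 − 24·75)/1104 = -25/46.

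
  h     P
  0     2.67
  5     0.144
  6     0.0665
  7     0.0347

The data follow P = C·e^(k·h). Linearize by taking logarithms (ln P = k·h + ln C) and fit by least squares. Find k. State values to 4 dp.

k = -0.6157

Taking logs, ln P = k·h + ln C, so regress ln P on h.
AᵀA = [[110.0000, 18.0000]; [18.0000, 4]], rhs = [-49.4801, -7.0274]ᵀ  (here Σh = 18.0000, Σ(h)² = 110.0000, Σln P = -7.0274, Σh·ln P = -49.4801).
Δ = 110.0000·4 − (18.0000)² = 116.0000; k = (-49.4801·4 − 18.0000·-7.0274)/116.0000 = -0.61575, ln C = (110.0000·-7.0274 − 18.0000·-49.4801)/116.0000 = 1.01401.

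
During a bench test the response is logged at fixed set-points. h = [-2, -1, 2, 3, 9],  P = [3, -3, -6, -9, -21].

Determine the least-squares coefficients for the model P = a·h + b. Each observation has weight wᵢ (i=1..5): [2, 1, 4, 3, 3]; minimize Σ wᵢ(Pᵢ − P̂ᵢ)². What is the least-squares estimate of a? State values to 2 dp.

The normal equations are: 295·a + 39·b = -705;  39·a + 13·b = -111.
det = 295·13 − 39² = 2314.
a = ((-705)·13 − 39·(-111))/2314 = -186/89; b = (295·(-111) − 39·(-705))/2314 = -2625/1157.

a = -2.09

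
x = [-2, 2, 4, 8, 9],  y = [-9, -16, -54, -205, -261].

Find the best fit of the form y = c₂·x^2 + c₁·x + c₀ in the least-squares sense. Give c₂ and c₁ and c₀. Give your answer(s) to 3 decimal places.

Sums needed: Σx^2·x^2 = 10945, Σx^2·x = 1305, Σx^2 = 169, Σx·x = 169, Σx = 21, Σ1 = 5.
Right-hand side: Σx^2·y = -35225, Σx·y = -4219, Σy = -545.
MᵀM·[c₂, c₁, c₀]ᵀ = Mᵀy becomes [[10945, 1305, 169]; [1305, 169, 21]; [169, 21, 5]]·[c₂, c₁, c₀]ᵀ = [-35225, -4219, -545]ᵀ.
Solving the 3×3 system (Gaussian elimination) gives c₂ = -65321/21421, c₁ = -1967/1382, c₀ = 2025/42842.

c₂ = -3.049, c₁ = -1.423, c₀ = 0.047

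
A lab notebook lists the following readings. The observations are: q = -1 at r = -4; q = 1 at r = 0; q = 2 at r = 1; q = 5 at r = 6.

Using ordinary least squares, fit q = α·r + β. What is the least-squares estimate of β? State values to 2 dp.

With design matrix M, MᵀM = [[53, 3]; [3, 4]] and Mᵀq = [36, 7]ᵀ.
Δ = 53·4 − 3² = 203.
α = (36·4 − 3·7)/203 = 123/203; β = (53·7 − 3·36)/203 = 263/203.

β = 1.30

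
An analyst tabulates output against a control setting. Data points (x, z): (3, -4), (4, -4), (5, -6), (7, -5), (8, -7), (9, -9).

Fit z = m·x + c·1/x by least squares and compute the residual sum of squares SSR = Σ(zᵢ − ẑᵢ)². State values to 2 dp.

Compute the Gram sums: Σx·x = 244, Σx·1/x = 6, Σ1/x·1/x = 1663741/6350400.
For Aᵀz: Σx·z = -230, Σ1/x·z = -5143/840.
Determinant 244·(1663741/6350400) − 6² = 44334601/1587600.
m = ((-230)·(1663741/6350400) − 6·(-5143/840))/(44334601/1587600) = -74686975/88669202; c = (244·(-5143/840) − 6·(-230))/(44334601/1587600) = -180857880/44334601.
Residuals: -10043963/88669202, 17250016/44334601, -86237185/88669202, 131136495/88669202, 11012928/44334601, -85649403/88669202; SSR = 190289997/44334601.

SSR = 4.29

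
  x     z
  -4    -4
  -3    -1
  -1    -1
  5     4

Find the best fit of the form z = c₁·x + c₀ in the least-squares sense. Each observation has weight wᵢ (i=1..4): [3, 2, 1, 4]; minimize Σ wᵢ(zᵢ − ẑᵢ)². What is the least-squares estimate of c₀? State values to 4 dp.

c₀ = 0.0192

MᵀWM·[c₁, c₀]ᵀ = MᵀWz reads: 167·c₁ + 1·c₀ = 135;  1·c₁ + 10·c₀ = 1.
(Σwᵢ·x·x = 167, Σwᵢ·x = 1, Σwᵢ·1 = 10, Σwᵢ·x·z = 135, Σwᵢ·z = 1.)
Eliminating c₀: 10·(row 1) − 1·(row 2) gives 1669·c₁ = 10·135 − 1·1 = 1349, so c₁ = 1349/1669.
Then c₀ = (1 − 1·(1349/1669))/10 = 32/1669.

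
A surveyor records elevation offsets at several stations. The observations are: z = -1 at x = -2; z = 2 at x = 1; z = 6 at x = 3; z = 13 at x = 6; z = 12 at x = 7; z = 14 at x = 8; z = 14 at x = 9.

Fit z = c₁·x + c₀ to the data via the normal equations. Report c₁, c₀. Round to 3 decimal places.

c₁ = 1.512, c₀ = 1.661

Sums needed: Σx·x = 244, Σx = 32, Σ1 = 7.
And Σx·z = 422, Σz = 60.
AᵀA·[c₁, c₀]ᵀ = Aᵀz becomes [[244, 32]; [32, 7]]·[c₁, c₀]ᵀ = [422, 60]ᵀ.
det = 244·7 − 32² = 684.
c₁ = (422·7 − 32·60)/684 = 517/342; c₀ = (244·60 − 32·422)/684 = 284/171.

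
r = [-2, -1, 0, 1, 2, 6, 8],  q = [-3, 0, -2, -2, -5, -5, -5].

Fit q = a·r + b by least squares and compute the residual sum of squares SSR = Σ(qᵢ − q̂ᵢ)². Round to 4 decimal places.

Normal-equation sums: Σr·r = 110, Σr = 14, Σ1 = 7.
For Xᵀq: Σr·q = -76, Σq = -22.
Normal equations: [[110, 14]; [14, 7]]·[a, b]ᵀ = [-76, -22]ᵀ.
Determinant 110·7 − 14² = 574.
a = ((-76)·7 − 14·(-22))/574 = -16/41; b = (110·(-22) − 14·(-76))/574 = -678/287.
Residuals: -407/287, 566/287, 104/287, 216/287, -13/7, -85/287, 139/287; SSR = 2976/287.

SSR = 10.3693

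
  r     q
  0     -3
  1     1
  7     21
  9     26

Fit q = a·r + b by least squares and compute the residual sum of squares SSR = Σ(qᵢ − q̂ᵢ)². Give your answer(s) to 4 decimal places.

SSR = 1.4213

From the data, Σr·r = 131, Σr = 17, Σ1 = 4.
For Mᵀq: Σr·q = 382, Σq = 45.
So MᵀM·[a, b]ᵀ = Mᵀq: [[131, 17]; [17, 4]]·[a, b]ᵀ = [382, 45]ᵀ.
Δ = 131·4 − 17² = 235.
a = (382·4 − 17·45)/235 = 763/235; b = (131·45 − 17·382)/235 = -599/235.
Residuals: -106/235, 71/235, 193/235, -158/235; SSR = 334/235.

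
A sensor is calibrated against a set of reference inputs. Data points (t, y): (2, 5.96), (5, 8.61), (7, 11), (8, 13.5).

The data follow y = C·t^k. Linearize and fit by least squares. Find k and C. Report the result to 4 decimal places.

With ln yᵢ as the transformed response and ln tᵢ as the regressor:
Σln t = 6.3279, Σ(ln t)² = 11.1814, Σln y = 8.9386, Σln t·ln y = 14.7805.
Equations: 11.1814·k + 6.3279·ln C = 14.7805;  6.3279·k + 4·ln C = 8.9386.
Slope k = (n·Σln t·ln y − Σln t·Σln y)/(n·Σ(ln t)² − (Σln t)²) = (4·14.7805 − 6.3279·8.9386)/4.6828 = 0.54656; ln C = (Σln y − k·Σln t)/n = 1.37000, so C = exp(1.37000) = 3.93534.

k = 0.5466, C = 3.9353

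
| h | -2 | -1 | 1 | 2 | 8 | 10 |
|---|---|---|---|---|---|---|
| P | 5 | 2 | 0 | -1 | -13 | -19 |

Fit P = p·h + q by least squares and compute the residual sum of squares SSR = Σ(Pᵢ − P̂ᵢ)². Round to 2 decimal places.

Compute the Gram sums: Σh·h = 174, Σh = 18, Σ1 = 6.
Right-hand side: Σh·P = -308, ΣP = -26.
So MᵀM·[p, q]ᵀ = MᵀP: [[174, 18]; [18, 6]]·[p, q]ᵀ = [-308, -26]ᵀ.
det = 174·6 − 18² = 720.
p = ((-308)·6 − 18·(-26))/720 = -23/12; q = (174·(-26) − 18·(-308))/720 = 17/12.
Residuals: -1/4, -4/3, 1/2, 17/12, 11/12, -5/4; SSR = 13/2.

SSR = 6.50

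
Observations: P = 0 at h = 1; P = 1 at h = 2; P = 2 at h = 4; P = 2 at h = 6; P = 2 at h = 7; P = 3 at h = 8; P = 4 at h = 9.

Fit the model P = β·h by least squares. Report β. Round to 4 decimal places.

β = 0.3825

With design matrix A, AᵀA = [[251]] and AᵀP = [96]ᵀ.
Hence β = 96 / 251 ≈ 0.38247.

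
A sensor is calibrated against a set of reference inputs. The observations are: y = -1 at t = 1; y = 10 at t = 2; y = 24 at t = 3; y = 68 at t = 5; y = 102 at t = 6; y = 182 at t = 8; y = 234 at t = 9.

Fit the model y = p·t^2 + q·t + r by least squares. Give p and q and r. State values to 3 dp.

Forming AᵀA = [[12676, 1618, 220]; [1618, 220, 34]; [220, 34, 7]] and Aᵀy = [36229, 4605, 619]ᵀ gives AᵀA·[p, q, r]ᵀ = Aᵀy.
Inverting the 3×3 Gram matrix, [p, q, r]ᵀ = [48989/16566, -7955/16566, -6018/2761]ᵀ.

p = 2.957, q = -0.480, r = -2.180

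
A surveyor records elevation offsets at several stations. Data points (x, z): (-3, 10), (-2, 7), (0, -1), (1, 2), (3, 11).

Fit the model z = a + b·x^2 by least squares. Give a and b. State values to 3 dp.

a = 0.421, b = 1.169

Compute the Gram sums: Σ1 = 5, Σx^2 = 23, Σx^2·x^2 = 179.
For Mᵀz: Σz = 29, Σx^2·z = 219.
Determinant 5·179 − 23² = 366.
a = (29·179 − 23·219)/366 = 77/183; b = (5·219 − 23·29)/366 = 214/183.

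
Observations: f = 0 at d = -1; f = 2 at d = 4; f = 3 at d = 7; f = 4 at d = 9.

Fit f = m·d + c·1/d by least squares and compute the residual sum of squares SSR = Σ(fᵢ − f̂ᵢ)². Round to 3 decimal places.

The normal equations are: 147·m + 4·c = 65;  4·m + (69553/63504)·c = 173/126.
Δ = 147·(69553/63504) − 4² = 62641/432.
m = (65·(69553/63504) − 4·(173/126))/(62641/432) = 4172177/9208227; c = (147·(173/126) − 4·65)/(62641/432) = -25128/62641.
Residuals: 478361/9208227, 2651200/9208227, -150410/1315461, -102087/3069409; SSR = 918746/9208227.

SSR = 0.100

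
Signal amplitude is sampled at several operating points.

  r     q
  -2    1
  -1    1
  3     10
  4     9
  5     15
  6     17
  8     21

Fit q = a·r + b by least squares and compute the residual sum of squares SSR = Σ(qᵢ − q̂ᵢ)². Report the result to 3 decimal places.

SSR = 13.547

Compute the Gram sums: Σr·r = 155, Σr = 23, Σ1 = 7.
Moment sums: Σr·q = 408, Σq = 74.
So MᵀM·[a, b]ᵀ = Mᵀq: [[155, 23]; [23, 7]]·[a, b]ᵀ = [408, 74]ᵀ.
Eliminating b: 7·(row 1) − 23·(row 2) gives 556·a = 7·408 − 23·74 = 1154, so a = 577/278.
Then b = (74 − 23·(577/278))/7 = 1043/278.
Residuals: 389/278, -94/139, 3/139, -849/278, 121/139, 221/278, 179/278; SSR = 1883/139.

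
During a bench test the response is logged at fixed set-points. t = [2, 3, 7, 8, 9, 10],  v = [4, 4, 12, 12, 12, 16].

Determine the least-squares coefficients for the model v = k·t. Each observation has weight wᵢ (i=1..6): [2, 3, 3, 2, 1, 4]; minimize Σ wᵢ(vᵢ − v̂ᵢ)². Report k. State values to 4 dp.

Normal-equation sums: Σwᵢ·t·t = 791.
For XᵀWv: Σwᵢ·t·v = 1244.
Normal equations: [[791]]·[k]ᵀ = [1244]ᵀ.
Hence k = 1244 / 791 ≈ 1.57269.

k = 1.5727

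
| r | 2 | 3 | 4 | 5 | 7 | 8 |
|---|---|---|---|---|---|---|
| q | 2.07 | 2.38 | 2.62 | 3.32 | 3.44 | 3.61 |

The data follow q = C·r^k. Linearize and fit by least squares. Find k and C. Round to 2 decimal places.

k = 0.42, C = 1.53

Let Y = ln q. Fitting Y = k·ln r + ln C by least squares:
AᵀA = [[14.3101, 8.8128]; [8.8128, 6]], rhs = [9.7969, 6.2770]ᵀ  (here Σln r = 8.8128, Σ(ln r)² = 14.3101, Σln q = 6.2770, Σln r·ln q = 9.7969).
Δ = 14.3101·6 − (8.8128)² = 8.1947; k = (9.7969·6 − 8.8128·6.2770)/8.1947 = 0.42267, ln C = (14.3101·6.2770 − 8.8128·9.7969)/8.1947 = 0.42534, so C = exp(0.42534) = 1.53011.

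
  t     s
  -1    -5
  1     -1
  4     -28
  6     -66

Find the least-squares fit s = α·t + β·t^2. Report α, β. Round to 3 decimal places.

The normal equations are: 54·α + 280·β = -504;  280·α + 1554·β = -2830.
(Σt·t = 54, Σt·t^2 = 280, Σt^2·t^2 = 1554, Σt·s = -504, Σt^2·s = -2830.)
Δ = 54·1554 − 280² = 5516.
α = ((-504)·1554 − 280·(-2830))/5516 = 328/197; β = (54·(-2830) − 280·(-504))/5516 = -2925/1379.

α = 1.665, β = -2.121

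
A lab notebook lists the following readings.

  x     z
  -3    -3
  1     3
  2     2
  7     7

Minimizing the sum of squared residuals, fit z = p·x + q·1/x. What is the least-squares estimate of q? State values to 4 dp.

q = 1.6611

Normal-equation sums: Σx·x = 63, Σx·1/x = 4, Σ1/x·1/x = 2437/1764.
Right-hand side: Σx·z = 65, Σ1/x·z = 6.
Δ = 63·(2437/1764) − 4² = 1989/28.
p = (65·(2437/1764) − 4·6)/(1989/28) = 116069/125307; q = (63·6 − 4·65)/(1989/28) = 3304/1989.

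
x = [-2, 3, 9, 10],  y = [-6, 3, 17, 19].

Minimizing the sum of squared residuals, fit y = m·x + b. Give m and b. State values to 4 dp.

m = 2.1170, b = -2.3351

AᵀA·[m, b]ᵀ = Aᵀy reads: 194·m + 20·b = 364;  20·m + 4·b = 33.
(Σx·x = 194, Σx = 20, Σ1 = 4, Σx·y = 364, Σy = 33.)
det = 194·4 − 20² = 376.
m = (364·4 − 20·33)/376 = 199/94; b = (194·33 − 20·364)/376 = -439/188.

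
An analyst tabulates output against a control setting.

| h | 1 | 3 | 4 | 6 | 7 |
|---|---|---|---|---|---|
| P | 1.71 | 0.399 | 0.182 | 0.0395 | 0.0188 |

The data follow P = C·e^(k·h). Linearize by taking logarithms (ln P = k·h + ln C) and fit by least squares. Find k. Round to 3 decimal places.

k = -0.755

Taking logs, ln P = k·h + ln C, so regress ln P on h.
Σh = 21.0000, Σ(h)² = 111.0000, Σln P = -9.2914, Σh·ln P = -56.2409.
Normal system: [[111.0000, 21.0000]; [21.0000, 5]]·[k, ln C]ᵀ = [-56.2409, -9.2914]ᵀ.
Slope k = (n·Σh·ln P − Σh·Σln P)/(n·Σ(h)² − (Σh)²) = (5·-56.2409 − 21.0000·-9.2914)/114.0000 = -0.75513; ln C = (Σln P − k·Σh)/n = 1.31327.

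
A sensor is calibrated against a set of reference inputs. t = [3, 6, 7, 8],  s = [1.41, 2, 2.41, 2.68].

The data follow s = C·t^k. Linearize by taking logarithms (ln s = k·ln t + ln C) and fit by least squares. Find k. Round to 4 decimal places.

Let Y = ln s. Fitting Y = k·ln t + ln C by least squares:
Over the data: Σln t = 6.9157, Σ(ln t)² = 12.5280, Σln s = 2.9022, Σln t·ln s = 5.3810.
Normal system: [[12.5280, 6.9157]; [6.9157, 4]]·[k, ln C]ᵀ = [5.3810, 2.9022]ᵀ.
Δ = 12.5280·4 − (6.9157)² = 2.2847; k = (5.3810·4 − 6.9157·2.9022)/2.2847 = 0.63618, ln C = (12.5280·2.9022 − 6.9157·5.3810)/2.2847 = -0.37437.

k = 0.6362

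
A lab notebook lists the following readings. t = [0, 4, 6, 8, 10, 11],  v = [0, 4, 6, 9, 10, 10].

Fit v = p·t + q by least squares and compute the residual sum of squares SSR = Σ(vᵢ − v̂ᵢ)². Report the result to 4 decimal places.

MᵀM·[p, q]ᵀ = Mᵀv reads: 337·p + 39·q = 334;  39·p + 6·q = 39.
(Σt·t = 337, Σt = 39, Σ1 = 6, Σt·v = 334, Σv = 39.)
Eliminating q: 6·(row 1) − 39·(row 2) gives 501·p = 6·334 − 39·39 = 483, so p = 161/167.
Then q = (39 − 39·(161/167))/6 = 39/167.
Residuals: -39/167, -15/167, -3/167, 176/167, 21/167, -140/167; SSR = 316/167.

SSR = 1.8922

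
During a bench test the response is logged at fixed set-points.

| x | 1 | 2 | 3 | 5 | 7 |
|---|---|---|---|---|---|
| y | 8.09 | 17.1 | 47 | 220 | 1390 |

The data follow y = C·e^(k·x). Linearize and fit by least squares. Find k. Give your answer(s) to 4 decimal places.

k = 0.8564

Taking logs, ln y = k·x + ln C, so regress ln y on x.
Over the data: Σx = 18.0000, Σ(x)² = 88.0000, Σln y = 21.4105, Σx·ln y = 96.9468.
Normal system: [[88.0000, 18.0000]; [18.0000, 5]]·[k, ln C]ᵀ = [96.9468, 21.4105]ᵀ.
Slope k = (n·Σx·ln y − Σx·Σln y)/(n·Σ(x)² − (Σx)²) = (5·96.9468 − 18.0000·21.4105)/116.0000 = 0.85642; ln C = (Σln y − k·Σx)/n = 1.19901.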